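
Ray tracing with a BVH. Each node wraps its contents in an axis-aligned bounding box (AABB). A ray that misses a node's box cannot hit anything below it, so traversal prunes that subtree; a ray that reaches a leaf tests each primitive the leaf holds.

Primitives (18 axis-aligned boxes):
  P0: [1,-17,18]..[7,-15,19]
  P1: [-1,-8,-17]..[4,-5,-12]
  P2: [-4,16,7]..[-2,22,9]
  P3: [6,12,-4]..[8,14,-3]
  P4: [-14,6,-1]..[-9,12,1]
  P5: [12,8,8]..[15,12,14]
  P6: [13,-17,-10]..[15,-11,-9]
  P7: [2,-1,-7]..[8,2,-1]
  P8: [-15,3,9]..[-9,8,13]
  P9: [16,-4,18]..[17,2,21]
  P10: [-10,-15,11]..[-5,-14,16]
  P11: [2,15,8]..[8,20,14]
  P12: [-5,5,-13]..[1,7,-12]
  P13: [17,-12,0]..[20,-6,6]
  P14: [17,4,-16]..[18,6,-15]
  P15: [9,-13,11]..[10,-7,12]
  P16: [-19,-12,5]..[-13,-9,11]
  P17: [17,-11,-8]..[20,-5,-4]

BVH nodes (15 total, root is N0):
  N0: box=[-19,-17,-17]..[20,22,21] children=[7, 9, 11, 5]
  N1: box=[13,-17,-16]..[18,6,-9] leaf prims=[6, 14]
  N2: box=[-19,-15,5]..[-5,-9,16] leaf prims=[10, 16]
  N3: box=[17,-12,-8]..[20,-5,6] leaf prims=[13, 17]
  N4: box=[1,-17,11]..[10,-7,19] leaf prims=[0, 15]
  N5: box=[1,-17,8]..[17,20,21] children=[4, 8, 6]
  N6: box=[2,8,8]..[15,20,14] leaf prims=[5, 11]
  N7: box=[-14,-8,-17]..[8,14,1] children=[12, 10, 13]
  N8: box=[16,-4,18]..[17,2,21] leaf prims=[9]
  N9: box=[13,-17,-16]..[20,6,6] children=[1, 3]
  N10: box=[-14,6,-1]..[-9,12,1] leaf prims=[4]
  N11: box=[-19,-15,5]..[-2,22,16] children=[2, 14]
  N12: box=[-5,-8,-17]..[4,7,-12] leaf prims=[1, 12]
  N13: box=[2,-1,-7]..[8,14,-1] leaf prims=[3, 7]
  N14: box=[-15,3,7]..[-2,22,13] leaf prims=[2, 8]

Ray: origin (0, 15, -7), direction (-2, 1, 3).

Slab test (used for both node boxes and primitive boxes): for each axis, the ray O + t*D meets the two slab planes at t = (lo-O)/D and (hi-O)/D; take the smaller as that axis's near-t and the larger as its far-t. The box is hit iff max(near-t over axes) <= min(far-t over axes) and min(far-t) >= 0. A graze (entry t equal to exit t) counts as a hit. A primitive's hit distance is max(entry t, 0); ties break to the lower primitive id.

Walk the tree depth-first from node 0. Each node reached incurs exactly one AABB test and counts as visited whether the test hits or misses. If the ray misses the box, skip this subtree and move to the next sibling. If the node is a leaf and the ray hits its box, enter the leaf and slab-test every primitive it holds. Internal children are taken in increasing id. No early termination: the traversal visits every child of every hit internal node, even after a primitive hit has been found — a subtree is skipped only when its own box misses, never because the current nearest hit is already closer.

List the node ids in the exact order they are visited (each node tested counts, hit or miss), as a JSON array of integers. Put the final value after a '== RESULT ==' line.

Walk:
N0 x:[-10,19/2] y:[-32,7] z:[-10/3,28/3] -> hit [-10/3,7], descend [5, 7, 9, 11]
  N5 x:[-17/2,-1/2] y:[-32,5] z:[5,28/3] -> miss, prune
  N7 x:[-4,7] y:[-23,-1] z:[-10/3,8/3] -> miss, prune
  N9 x:[-10,-13/2] y:[-32,-9] z:[-3,13/3] -> miss, prune
  N11 x:[1,19/2] y:[-30,7] z:[4,23/3] -> hit [4,7], descend [2, 14]
    N2 x:[5/2,19/2] y:[-30,-24] z:[4,23/3] -> miss, prune
    N14 x:[1,15/2] y:[-12,7] z:[14/3,20/3] -> hit [14/3,20/3] leaf, test {P2(miss), P8(miss)}

7 AABB tests over nodes [0, 5, 7, 9, 11, 2, 14]; 1 leaf entered; closest miss.

== RESULT ==
[0, 5, 7, 9, 11, 2, 14]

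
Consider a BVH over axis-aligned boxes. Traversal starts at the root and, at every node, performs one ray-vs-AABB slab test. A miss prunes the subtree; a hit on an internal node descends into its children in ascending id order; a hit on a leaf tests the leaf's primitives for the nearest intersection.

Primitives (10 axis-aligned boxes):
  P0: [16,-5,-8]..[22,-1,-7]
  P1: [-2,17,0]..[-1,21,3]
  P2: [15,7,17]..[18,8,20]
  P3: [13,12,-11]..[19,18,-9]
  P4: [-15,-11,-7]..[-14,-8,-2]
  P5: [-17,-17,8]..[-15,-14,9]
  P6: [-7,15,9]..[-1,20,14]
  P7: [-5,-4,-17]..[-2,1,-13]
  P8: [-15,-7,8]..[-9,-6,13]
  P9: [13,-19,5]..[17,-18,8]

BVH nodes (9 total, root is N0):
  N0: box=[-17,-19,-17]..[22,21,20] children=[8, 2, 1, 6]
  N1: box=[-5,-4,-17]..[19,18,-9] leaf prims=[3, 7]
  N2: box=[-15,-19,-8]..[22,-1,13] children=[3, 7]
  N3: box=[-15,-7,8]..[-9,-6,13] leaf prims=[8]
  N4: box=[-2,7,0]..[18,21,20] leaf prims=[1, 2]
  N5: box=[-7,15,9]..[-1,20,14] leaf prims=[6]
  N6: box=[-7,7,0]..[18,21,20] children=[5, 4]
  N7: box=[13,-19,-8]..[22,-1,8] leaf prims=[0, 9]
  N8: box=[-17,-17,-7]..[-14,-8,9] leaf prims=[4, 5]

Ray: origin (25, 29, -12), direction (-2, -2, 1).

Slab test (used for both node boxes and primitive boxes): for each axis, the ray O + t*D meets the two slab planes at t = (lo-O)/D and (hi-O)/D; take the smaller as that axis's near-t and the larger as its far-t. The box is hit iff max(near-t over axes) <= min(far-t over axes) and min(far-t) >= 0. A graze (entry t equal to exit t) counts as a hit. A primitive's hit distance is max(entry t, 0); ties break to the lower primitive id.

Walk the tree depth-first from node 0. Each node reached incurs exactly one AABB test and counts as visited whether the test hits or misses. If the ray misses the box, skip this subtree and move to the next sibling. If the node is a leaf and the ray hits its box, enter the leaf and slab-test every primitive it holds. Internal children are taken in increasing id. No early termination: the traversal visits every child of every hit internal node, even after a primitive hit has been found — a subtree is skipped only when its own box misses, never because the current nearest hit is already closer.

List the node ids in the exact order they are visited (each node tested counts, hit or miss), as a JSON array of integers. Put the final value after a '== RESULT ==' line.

Trace the traversal:
N0 x:[3/2,21] y:[4,24] z:[-5,32] -> hit [4,21], descend [1, 2, 6, 8]
  N1 x:[3,15] y:[11/2,33/2] z:[-5,3] -> miss, prune
  N2 x:[3/2,20] y:[15,24] z:[4,25] -> hit [15,20], descend [3, 7]
    N3 x:[17,20] y:[35/2,18] z:[20,25] -> miss, prune
    N7 x:[3/2,6] y:[15,24] z:[4,20] -> miss, prune
  N6 x:[7/2,16] y:[4,11] z:[12,32] -> miss, prune
  N8 x:[39/2,21] y:[37/2,23] z:[5,21] -> hit [39/2,21] leaf, test {P4(miss), P5(miss)}

order=[0, 1, 2, 3, 7, 6, 8]  |boxes|=7  |leaves|=1  hit=miss

== RESULT ==
[0, 1, 2, 3, 7, 6, 8]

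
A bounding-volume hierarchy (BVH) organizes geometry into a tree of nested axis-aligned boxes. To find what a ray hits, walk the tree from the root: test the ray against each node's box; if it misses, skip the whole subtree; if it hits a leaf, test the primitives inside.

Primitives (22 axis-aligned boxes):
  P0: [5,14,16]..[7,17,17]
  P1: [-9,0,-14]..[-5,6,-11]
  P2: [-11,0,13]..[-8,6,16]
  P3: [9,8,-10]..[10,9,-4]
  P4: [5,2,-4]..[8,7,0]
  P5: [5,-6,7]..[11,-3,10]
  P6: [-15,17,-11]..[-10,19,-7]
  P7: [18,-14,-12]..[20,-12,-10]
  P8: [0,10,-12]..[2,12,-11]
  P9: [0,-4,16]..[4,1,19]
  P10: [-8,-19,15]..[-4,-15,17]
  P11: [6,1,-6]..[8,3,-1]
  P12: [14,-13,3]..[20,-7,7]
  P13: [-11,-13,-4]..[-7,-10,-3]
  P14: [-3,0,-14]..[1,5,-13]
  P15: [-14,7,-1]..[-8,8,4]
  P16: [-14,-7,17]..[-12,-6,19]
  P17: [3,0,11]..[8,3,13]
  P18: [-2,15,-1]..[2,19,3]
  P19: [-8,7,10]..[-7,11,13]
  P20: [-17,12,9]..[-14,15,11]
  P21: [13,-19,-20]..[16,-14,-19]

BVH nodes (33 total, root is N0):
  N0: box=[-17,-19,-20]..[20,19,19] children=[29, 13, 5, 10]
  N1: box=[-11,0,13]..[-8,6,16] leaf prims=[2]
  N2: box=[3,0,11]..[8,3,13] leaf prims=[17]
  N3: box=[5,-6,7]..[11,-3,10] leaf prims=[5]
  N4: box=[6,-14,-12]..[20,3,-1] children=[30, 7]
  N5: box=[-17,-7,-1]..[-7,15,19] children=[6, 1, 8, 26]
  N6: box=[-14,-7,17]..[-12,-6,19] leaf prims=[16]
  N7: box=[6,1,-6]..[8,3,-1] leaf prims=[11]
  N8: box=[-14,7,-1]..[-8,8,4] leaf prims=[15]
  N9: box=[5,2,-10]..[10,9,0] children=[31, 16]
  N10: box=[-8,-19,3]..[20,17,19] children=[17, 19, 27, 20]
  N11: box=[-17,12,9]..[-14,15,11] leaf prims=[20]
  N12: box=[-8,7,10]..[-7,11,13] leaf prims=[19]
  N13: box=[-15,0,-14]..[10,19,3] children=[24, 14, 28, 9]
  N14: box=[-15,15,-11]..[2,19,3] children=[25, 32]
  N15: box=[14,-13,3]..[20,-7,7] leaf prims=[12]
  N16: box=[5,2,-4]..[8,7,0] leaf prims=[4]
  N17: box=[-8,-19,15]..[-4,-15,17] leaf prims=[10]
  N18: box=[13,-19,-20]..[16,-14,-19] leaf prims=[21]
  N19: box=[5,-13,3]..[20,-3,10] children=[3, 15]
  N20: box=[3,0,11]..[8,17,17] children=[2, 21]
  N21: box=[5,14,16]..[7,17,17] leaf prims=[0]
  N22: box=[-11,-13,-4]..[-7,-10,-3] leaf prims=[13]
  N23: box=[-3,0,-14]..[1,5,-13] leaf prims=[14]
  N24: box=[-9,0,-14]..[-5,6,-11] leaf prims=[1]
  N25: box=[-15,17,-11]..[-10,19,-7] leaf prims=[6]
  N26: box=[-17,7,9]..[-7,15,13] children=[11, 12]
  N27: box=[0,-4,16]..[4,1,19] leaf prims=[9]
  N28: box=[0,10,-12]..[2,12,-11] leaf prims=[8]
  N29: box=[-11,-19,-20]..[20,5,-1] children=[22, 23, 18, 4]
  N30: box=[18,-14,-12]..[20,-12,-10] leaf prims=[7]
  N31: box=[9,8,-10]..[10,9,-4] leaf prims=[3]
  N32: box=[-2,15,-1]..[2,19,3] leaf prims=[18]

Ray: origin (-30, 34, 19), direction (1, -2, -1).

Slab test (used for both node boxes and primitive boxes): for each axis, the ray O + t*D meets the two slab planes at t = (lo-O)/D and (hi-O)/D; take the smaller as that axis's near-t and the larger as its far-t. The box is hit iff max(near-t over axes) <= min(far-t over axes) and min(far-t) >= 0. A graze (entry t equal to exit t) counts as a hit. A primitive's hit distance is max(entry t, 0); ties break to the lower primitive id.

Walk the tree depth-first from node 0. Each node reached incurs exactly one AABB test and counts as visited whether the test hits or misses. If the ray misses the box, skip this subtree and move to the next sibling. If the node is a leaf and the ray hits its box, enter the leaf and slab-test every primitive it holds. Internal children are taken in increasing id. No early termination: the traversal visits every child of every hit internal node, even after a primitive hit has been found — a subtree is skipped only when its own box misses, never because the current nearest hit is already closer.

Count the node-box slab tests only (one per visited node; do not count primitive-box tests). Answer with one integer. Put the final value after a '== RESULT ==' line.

Walk:
N0 x:[13,50] y:[15/2,53/2] z:[0,39] -> hit [13,53/2], descend [5, 10, 13, 29]
  N5 x:[13,23] y:[19/2,41/2] z:[0,20] -> hit [13,20], descend [1, 6, 8, 26]
    N1 x:[19,22] y:[14,17] z:[3,6] -> miss, prune
    N6 x:[16,18] y:[20,41/2] z:[0,2] -> miss, prune
    N8 x:[16,22] y:[13,27/2] z:[15,20] -> miss, prune
    N26 x:[13,23] y:[19/2,27/2] z:[6,10] -> miss, prune
  N10 x:[22,50] y:[17/2,53/2] z:[0,16] -> miss, prune
  N13 x:[15,40] y:[15/2,17] z:[16,33] -> hit [16,17], descend [9, 14, 24, 28]
    N9 x:[35,40] y:[25/2,16] z:[19,29] -> miss, prune
    N14 x:[15,32] y:[15/2,19/2] z:[16,30] -> miss, prune
    N24 x:[21,25] y:[14,17] z:[30,33] -> miss, prune
    N28 x:[30,32] y:[11,12] z:[30,31] -> miss, prune
  N29 x:[19,50] y:[29/2,53/2] z:[20,39] -> hit [20,53/2], descend [4, 18, 22, 23]
    N4 x:[36,50] y:[31/2,24] z:[20,31] -> miss, prune
    N18 x:[43,46] y:[24,53/2] z:[38,39] -> miss, prune
    N22 x:[19,23] y:[22,47/2] z:[22,23] -> hit [22,23] leaf, test {P13@t=22}
    N23 x:[27,31] y:[29/2,17] z:[32,33] -> miss, prune

Visited [0, 5, 1, 6, 8, 26, 10, 13, 9, 14, 24, 28, 29, 4, 18, 22, 23]. Tests: 17 box, 1 leaf. Nearest: P13.

== RESULT ==
17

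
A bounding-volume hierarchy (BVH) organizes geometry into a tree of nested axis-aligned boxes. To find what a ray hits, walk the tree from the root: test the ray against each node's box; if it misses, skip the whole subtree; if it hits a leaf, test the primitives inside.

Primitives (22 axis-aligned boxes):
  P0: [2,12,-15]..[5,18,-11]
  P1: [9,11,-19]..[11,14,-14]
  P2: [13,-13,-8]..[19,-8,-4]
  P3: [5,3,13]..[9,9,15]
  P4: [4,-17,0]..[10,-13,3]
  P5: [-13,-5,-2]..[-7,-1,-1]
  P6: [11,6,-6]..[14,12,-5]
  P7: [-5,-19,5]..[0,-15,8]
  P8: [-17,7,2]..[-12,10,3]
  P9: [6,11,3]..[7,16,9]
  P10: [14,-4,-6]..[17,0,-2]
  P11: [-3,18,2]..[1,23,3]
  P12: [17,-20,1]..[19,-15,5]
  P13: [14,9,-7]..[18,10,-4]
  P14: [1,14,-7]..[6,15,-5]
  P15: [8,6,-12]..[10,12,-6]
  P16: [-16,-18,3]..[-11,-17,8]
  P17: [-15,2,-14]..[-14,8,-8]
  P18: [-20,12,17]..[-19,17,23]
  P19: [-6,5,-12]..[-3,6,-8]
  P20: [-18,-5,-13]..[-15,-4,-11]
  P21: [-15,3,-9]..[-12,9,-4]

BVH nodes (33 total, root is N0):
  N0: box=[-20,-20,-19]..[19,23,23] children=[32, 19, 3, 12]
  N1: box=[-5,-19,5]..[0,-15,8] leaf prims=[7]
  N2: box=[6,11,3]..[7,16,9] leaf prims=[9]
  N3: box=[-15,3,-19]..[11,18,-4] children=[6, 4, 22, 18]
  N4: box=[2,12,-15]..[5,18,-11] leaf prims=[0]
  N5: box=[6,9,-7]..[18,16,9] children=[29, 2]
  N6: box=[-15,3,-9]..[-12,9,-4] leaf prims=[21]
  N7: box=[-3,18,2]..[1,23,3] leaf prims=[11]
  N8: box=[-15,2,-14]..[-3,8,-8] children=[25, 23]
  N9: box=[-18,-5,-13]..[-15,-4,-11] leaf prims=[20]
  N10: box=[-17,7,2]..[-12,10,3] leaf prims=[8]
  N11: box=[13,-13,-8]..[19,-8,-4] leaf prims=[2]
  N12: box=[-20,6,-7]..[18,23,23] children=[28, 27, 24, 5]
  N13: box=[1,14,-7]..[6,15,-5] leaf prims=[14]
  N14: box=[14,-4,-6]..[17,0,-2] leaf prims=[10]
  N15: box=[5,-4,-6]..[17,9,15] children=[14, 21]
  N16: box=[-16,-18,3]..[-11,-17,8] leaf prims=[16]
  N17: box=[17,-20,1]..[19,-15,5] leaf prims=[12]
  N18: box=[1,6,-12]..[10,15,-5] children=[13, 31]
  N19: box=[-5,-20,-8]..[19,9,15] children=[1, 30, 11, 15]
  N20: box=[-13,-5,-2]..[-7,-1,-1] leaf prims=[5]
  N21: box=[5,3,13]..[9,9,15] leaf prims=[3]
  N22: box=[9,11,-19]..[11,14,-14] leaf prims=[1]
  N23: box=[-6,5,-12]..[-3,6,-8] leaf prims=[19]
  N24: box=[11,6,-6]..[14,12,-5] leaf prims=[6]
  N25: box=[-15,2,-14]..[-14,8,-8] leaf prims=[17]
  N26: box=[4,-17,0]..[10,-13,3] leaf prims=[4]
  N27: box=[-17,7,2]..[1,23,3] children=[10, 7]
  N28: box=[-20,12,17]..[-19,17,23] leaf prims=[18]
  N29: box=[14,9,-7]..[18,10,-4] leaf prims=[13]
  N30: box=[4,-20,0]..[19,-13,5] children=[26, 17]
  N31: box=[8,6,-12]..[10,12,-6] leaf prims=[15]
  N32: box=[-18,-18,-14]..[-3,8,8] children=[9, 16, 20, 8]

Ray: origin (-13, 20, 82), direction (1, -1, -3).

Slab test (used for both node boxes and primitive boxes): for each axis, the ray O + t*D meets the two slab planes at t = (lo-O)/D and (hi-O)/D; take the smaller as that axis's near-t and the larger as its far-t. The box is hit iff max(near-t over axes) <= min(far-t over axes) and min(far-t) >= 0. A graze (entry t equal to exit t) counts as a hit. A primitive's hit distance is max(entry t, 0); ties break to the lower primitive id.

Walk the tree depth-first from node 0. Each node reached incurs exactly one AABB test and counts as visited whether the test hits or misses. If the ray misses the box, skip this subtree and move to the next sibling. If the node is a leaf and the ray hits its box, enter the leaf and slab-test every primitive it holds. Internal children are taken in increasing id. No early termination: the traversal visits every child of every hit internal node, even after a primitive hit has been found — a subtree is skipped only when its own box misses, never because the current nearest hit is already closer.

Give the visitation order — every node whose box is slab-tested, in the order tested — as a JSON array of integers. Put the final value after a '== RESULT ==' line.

Walk:
N0 x:[-7,32] y:[-3,40] z:[59/3,101/3] -> hit [59/3,32], descend [3, 12, 19, 32]
  N3 x:[-2,24] y:[2,17] z:[86/3,101/3] -> miss, prune
  N12 x:[-7,31] y:[-3,14] z:[59/3,89/3] -> miss, prune
  N19 x:[8,32] y:[11,40] z:[67/3,30] -> hit [67/3,30], descend [1, 11, 15, 30]
    N1 x:[8,13] y:[35,39] z:[74/3,77/3] -> miss, prune
    N11 x:[26,32] y:[28,33] z:[86/3,30] -> hit [86/3,30] leaf, test {P2@t=86/3}
    N15 x:[18,30] y:[11,24] z:[67/3,88/3] -> hit [67/3,24], descend [14, 21]
      N14 x:[27,30] y:[20,24] z:[28,88/3] -> miss, prune
      N21 x:[18,22] y:[11,17] z:[67/3,23] -> miss, prune
    N30 x:[17,32] y:[33,40] z:[77/3,82/3] -> miss, prune
  N32 x:[-5,10] y:[12,38] z:[74/3,32] -> miss, prune

11 AABB tests over nodes [0, 3, 12, 19, 1, 11, 15, 14, 21, 30, 32]; 1 leaf entered; closest P2.

== RESULT ==
[0, 3, 12, 19, 1, 11, 15, 14, 21, 30, 32]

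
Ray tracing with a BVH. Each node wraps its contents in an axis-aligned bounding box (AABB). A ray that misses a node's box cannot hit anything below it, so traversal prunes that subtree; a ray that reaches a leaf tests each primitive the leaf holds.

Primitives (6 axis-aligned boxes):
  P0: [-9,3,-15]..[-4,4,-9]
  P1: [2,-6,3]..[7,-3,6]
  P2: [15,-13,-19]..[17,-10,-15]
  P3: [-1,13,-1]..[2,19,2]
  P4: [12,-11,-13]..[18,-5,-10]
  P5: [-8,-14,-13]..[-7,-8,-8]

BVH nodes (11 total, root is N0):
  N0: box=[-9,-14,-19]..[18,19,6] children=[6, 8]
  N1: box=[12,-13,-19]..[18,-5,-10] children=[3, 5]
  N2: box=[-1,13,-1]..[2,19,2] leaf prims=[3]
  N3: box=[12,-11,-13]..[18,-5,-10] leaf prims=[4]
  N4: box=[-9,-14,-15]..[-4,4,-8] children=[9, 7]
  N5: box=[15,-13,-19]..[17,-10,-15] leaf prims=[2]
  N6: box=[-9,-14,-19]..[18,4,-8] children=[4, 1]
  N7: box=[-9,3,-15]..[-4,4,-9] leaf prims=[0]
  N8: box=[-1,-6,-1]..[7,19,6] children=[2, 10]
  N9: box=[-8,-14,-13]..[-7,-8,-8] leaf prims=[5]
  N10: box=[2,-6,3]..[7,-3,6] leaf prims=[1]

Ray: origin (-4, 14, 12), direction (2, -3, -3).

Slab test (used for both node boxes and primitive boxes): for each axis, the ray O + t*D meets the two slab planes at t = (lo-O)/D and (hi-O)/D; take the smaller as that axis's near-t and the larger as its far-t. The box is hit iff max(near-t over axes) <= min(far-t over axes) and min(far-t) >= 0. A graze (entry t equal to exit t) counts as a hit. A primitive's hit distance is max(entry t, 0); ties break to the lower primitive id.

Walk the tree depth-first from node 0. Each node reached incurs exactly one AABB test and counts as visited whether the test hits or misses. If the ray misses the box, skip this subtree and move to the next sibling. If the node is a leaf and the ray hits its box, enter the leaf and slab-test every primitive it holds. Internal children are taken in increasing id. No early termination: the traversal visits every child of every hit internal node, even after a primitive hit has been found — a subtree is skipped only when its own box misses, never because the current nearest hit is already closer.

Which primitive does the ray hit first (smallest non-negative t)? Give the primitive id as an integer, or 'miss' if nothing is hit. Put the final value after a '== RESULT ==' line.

Traverse from the root:
N0 x:[-5/2,11] y:[-5/3,28/3] z:[2,31/3] -> hit [2,28/3], descend [6, 8]
  N6 x:[-5/2,11] y:[10/3,28/3] z:[20/3,31/3] -> hit [20/3,28/3], descend [1, 4]
    N1 x:[8,11] y:[19/3,9] z:[22/3,31/3] -> hit [8,9], descend [3, 5]
      N3 x:[8,11] y:[19/3,25/3] z:[22/3,25/3] -> hit [8,25/3] leaf, test {P4@t=8}
      N5 x:[19/2,21/2] y:[8,9] z:[9,31/3] -> miss, prune
    N4 x:[-5/2,0] y:[10/3,28/3] z:[20/3,9] -> miss, prune
  N8 x:[3/2,11/2] y:[-5/3,20/3] z:[2,13/3] -> hit [2,13/3], descend [2, 10]
    N2 x:[3/2,3] y:[-5/3,1/3] z:[10/3,13/3] -> miss, prune
    N10 x:[3,11/2] y:[17/3,20/3] z:[2,3] -> miss, prune

Summary -> nodes [0, 6, 1, 3, 5, 4, 8, 2, 10]; box-tests=9; leaf-entries=1; first=P4

== RESULT ==
4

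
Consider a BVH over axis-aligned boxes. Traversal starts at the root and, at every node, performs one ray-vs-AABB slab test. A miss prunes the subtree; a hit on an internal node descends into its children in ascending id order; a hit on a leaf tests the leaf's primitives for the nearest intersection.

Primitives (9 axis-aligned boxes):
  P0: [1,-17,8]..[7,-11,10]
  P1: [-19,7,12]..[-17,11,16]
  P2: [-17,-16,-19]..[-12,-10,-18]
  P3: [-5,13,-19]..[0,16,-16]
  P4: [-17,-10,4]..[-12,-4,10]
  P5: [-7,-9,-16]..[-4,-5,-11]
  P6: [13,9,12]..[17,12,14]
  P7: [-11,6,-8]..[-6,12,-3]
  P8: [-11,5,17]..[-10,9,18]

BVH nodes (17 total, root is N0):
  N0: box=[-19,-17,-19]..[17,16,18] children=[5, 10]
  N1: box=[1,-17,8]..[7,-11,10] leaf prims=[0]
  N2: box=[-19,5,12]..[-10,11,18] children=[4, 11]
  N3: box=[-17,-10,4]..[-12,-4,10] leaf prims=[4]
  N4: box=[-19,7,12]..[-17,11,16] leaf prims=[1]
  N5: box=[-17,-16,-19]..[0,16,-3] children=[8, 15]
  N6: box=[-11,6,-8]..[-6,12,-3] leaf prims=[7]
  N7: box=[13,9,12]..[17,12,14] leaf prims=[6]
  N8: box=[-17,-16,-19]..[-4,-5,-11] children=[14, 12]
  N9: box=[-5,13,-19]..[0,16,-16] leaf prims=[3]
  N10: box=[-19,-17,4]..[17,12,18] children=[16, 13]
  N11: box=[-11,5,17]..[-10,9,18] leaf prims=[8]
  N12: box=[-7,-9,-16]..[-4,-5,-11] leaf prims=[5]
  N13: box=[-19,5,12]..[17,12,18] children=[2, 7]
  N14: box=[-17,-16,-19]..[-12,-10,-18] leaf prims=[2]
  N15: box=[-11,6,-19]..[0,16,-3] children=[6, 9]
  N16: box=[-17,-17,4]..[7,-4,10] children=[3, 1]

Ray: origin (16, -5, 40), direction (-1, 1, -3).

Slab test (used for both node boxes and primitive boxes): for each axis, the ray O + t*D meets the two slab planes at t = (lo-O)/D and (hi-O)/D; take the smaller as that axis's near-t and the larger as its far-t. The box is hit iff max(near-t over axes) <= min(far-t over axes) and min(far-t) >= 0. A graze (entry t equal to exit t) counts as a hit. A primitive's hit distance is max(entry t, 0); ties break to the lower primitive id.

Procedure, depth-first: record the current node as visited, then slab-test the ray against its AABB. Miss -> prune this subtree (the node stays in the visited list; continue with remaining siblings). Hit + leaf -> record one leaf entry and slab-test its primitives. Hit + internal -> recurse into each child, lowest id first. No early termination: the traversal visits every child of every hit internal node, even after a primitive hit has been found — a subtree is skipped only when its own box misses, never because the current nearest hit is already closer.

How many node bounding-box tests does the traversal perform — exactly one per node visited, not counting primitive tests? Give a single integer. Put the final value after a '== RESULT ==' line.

Traverse from the root:
N0 x:[-1,35] y:[-12,21] z:[22/3,59/3] -> hit [22/3,59/3], descend [5, 10]
  N5 x:[16,33] y:[-11,21] z:[43/3,59/3] -> hit [16,59/3], descend [8, 15]
    N8 x:[20,33] y:[-11,0] z:[17,59/3] -> miss, prune
    N15 x:[16,27] y:[11,21] z:[43/3,59/3] -> hit [16,59/3], descend [6, 9]
      N6 x:[22,27] y:[11,17] z:[43/3,16] -> miss, prune
      N9 x:[16,21] y:[18,21] z:[56/3,59/3] -> hit [56/3,59/3] leaf, test {P3@t=56/3}
  N10 x:[-1,35] y:[-12,17] z:[22/3,12] -> hit [22/3,12], descend [13, 16]
    N13 x:[-1,35] y:[10,17] z:[22/3,28/3] -> miss, prune
    N16 x:[9,33] y:[-12,1] z:[10,12] -> miss, prune

9 AABB tests over nodes [0, 5, 8, 15, 6, 9, 10, 13, 16]; 1 leaf entered; closest P3.

== RESULT ==
9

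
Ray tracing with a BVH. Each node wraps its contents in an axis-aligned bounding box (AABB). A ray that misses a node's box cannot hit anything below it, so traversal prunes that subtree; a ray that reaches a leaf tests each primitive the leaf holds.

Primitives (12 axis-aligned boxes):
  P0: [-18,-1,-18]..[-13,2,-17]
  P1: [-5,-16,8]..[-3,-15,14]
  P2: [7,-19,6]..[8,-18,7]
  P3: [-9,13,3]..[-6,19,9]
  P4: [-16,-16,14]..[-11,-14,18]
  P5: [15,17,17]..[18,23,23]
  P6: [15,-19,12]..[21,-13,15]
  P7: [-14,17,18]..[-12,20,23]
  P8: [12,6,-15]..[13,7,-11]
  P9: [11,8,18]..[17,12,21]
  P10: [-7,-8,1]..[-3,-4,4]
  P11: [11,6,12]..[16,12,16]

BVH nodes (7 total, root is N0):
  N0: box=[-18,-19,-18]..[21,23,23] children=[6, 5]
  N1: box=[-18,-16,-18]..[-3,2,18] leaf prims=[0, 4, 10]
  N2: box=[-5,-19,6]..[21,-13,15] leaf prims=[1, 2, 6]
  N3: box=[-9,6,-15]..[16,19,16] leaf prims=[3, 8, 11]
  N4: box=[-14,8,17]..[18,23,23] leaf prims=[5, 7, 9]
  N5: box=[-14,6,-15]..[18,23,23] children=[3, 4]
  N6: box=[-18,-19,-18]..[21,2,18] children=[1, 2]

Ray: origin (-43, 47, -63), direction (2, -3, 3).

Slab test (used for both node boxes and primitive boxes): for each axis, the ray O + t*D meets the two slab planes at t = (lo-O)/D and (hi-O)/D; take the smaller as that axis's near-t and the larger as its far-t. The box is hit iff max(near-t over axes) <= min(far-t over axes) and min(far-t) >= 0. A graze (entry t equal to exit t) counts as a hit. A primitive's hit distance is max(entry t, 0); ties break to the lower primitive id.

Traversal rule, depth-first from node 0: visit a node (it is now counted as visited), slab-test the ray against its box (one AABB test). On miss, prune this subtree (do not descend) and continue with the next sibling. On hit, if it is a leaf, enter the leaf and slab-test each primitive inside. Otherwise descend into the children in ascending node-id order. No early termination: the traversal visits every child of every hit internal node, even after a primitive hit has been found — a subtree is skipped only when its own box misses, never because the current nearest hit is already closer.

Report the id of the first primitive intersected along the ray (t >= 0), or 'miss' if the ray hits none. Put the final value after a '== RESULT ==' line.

Trace the traversal:
N0 x:[25/2,32] y:[8,22] z:[15,86/3] -> hit [15,22], descend [5, 6]
  N5 x:[29/2,61/2] y:[8,41/3] z:[16,86/3] -> miss, prune
  N6 x:[25/2,32] y:[15,22] z:[15,27] -> hit [15,22], descend [1, 2]
    N1 x:[25/2,20] y:[15,21] z:[15,27] -> hit [15,20] leaf, test {P0@t=15, P4(miss), P10(miss)}
    N2 x:[19,32] y:[20,22] z:[23,26] -> miss, prune

Visited [0, 5, 6, 1, 2]. Tests: 5 box, 1 leaf. Nearest: P0.

== RESULT ==
0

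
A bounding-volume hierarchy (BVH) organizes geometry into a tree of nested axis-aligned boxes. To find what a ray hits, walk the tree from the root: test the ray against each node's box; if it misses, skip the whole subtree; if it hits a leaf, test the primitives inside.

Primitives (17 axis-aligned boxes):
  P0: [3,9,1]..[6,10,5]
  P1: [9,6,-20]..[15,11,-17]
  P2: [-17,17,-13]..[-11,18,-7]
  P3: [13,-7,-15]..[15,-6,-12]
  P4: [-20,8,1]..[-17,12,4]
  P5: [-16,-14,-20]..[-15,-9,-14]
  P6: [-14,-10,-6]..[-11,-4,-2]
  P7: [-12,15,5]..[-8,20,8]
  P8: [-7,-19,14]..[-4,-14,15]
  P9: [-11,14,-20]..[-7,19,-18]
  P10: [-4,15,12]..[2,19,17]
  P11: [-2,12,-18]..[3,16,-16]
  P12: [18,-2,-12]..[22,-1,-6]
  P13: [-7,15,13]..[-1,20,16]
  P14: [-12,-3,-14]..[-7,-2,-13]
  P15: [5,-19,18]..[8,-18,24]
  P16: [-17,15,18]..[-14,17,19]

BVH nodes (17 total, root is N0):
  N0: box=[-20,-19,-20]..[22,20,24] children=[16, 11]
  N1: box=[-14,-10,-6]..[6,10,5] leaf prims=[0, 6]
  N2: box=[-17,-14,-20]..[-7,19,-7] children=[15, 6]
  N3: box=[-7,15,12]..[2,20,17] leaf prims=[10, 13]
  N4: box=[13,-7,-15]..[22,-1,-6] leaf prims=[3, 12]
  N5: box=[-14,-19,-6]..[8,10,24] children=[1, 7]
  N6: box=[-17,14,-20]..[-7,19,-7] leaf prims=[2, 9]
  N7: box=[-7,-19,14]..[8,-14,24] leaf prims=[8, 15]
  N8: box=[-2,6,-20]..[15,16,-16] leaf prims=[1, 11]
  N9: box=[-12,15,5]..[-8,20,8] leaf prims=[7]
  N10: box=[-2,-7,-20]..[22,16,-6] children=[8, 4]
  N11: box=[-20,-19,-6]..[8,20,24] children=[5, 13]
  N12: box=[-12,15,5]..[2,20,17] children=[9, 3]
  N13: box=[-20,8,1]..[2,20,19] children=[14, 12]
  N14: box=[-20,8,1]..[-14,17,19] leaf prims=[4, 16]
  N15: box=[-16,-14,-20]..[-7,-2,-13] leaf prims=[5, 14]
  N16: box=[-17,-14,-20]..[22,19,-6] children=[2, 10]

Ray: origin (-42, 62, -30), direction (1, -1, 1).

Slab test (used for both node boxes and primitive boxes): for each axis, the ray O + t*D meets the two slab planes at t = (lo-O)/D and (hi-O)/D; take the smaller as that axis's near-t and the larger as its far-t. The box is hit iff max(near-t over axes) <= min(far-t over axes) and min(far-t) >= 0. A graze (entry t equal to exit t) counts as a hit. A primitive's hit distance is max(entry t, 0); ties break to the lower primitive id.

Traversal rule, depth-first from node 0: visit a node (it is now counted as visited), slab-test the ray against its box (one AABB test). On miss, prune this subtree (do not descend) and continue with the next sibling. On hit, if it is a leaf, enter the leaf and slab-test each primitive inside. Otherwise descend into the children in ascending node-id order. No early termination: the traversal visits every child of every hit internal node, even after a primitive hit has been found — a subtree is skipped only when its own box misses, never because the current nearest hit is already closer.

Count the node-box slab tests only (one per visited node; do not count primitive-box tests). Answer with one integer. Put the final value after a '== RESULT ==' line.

Trace the traversal:
N0 x:[22,64] y:[42,81] z:[10,54] -> hit [42,54], descend [11, 16]
  N11 x:[22,50] y:[42,81] z:[24,54] -> hit [42,50], descend [5, 13]
    N5 x:[28,50] y:[52,81] z:[24,54] -> miss, prune
    N13 x:[22,44] y:[42,54] z:[31,49] -> hit [42,44], descend [12, 14]
      N12 x:[30,44] y:[42,47] z:[35,47] -> hit [42,44], descend [3, 9]
        N3 x:[35,44] y:[42,47] z:[42,47] -> hit [42,44] leaf, test {P10@t=43, P13(miss)}
        N9 x:[30,34] y:[42,47] z:[35,38] -> miss, prune
      N14 x:[22,28] y:[45,54] z:[31,49] -> miss, prune
  N16 x:[25,64] y:[43,76] z:[10,24] -> miss, prune

Visited [0, 11, 5, 13, 12, 3, 9, 14, 16]. Tests: 9 box, 1 leaf. Nearest: P10.

== RESULT ==
9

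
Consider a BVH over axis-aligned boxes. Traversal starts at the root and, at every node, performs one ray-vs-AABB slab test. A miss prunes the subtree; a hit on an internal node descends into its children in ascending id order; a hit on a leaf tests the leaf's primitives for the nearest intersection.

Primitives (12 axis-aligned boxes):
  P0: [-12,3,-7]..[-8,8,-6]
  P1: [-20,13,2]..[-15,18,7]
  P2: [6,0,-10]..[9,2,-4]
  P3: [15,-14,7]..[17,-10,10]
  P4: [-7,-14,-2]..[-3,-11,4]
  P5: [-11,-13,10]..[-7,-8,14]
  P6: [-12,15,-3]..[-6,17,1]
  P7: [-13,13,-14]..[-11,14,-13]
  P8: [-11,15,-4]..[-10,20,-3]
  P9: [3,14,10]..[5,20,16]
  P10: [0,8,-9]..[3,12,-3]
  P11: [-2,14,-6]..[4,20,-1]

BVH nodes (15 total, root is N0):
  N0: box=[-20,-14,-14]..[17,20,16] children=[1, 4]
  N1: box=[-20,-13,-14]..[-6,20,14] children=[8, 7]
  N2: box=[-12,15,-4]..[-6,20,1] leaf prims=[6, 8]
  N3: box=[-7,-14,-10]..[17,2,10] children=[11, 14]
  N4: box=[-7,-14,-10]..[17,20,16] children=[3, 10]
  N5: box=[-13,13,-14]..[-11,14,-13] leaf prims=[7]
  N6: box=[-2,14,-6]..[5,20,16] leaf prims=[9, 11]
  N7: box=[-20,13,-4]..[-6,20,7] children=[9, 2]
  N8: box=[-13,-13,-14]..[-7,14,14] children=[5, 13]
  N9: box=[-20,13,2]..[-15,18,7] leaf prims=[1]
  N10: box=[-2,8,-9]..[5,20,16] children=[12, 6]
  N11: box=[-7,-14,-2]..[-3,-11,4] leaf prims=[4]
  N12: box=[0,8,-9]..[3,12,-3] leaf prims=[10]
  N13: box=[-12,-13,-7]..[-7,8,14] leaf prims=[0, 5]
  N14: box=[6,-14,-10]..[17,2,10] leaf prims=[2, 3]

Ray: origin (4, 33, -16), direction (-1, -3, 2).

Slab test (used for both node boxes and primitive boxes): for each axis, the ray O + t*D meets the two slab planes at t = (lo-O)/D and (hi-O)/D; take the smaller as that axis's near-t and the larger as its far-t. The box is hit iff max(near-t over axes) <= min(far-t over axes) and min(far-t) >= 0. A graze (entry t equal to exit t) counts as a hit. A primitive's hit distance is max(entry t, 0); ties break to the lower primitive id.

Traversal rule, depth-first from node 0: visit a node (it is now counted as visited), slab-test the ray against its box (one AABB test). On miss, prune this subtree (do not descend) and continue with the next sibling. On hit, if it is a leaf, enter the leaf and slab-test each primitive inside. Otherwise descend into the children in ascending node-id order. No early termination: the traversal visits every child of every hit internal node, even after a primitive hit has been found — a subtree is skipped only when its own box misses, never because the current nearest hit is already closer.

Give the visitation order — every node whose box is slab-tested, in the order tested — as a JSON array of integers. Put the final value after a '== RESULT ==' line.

Trace the traversal:
N0 x:[-13,24] y:[13/3,47/3] z:[1,16] -> hit [13/3,47/3], descend [1, 4]
  N1 x:[10,24] y:[13/3,46/3] z:[1,15] -> hit [10,15], descend [7, 8]
    N7 x:[10,24] y:[13/3,20/3] z:[6,23/2] -> miss, prune
    N8 x:[11,17] y:[19/3,46/3] z:[1,15] -> hit [11,15], descend [5, 13]
      N5 x:[15,17] y:[19/3,20/3] z:[1,3/2] -> miss, prune
      N13 x:[11,16] y:[25/3,46/3] z:[9/2,15] -> hit [11,15] leaf, test {P0(miss), P5@t=41/3}
  N4 x:[-13,11] y:[13/3,47/3] z:[3,16] -> hit [13/3,11], descend [3, 10]
    N3 x:[-13,11] y:[31/3,47/3] z:[3,13] -> hit [31/3,11], descend [11, 14]
      N11 x:[7,11] y:[44/3,47/3] z:[7,10] -> miss, prune
      N14 x:[-13,-2] y:[31/3,47/3] z:[3,13] -> miss, prune
    N10 x:[-1,6] y:[13/3,25/3] z:[7/2,16] -> hit [13/3,6], descend [6, 12]
      N6 x:[-1,6] y:[13/3,19/3] z:[5,16] -> hit [5,6] leaf, test {P9(miss), P11@t=5}
      N12 x:[1,4] y:[7,25/3] z:[7/2,13/2] -> miss, prune

order=[0, 1, 7, 8, 5, 13, 4, 3, 11, 14, 10, 6, 12]  |boxes|=13  |leaves|=2  hit=P11

== RESULT ==
[0, 1, 7, 8, 5, 13, 4, 3, 11, 14, 10, 6, 12]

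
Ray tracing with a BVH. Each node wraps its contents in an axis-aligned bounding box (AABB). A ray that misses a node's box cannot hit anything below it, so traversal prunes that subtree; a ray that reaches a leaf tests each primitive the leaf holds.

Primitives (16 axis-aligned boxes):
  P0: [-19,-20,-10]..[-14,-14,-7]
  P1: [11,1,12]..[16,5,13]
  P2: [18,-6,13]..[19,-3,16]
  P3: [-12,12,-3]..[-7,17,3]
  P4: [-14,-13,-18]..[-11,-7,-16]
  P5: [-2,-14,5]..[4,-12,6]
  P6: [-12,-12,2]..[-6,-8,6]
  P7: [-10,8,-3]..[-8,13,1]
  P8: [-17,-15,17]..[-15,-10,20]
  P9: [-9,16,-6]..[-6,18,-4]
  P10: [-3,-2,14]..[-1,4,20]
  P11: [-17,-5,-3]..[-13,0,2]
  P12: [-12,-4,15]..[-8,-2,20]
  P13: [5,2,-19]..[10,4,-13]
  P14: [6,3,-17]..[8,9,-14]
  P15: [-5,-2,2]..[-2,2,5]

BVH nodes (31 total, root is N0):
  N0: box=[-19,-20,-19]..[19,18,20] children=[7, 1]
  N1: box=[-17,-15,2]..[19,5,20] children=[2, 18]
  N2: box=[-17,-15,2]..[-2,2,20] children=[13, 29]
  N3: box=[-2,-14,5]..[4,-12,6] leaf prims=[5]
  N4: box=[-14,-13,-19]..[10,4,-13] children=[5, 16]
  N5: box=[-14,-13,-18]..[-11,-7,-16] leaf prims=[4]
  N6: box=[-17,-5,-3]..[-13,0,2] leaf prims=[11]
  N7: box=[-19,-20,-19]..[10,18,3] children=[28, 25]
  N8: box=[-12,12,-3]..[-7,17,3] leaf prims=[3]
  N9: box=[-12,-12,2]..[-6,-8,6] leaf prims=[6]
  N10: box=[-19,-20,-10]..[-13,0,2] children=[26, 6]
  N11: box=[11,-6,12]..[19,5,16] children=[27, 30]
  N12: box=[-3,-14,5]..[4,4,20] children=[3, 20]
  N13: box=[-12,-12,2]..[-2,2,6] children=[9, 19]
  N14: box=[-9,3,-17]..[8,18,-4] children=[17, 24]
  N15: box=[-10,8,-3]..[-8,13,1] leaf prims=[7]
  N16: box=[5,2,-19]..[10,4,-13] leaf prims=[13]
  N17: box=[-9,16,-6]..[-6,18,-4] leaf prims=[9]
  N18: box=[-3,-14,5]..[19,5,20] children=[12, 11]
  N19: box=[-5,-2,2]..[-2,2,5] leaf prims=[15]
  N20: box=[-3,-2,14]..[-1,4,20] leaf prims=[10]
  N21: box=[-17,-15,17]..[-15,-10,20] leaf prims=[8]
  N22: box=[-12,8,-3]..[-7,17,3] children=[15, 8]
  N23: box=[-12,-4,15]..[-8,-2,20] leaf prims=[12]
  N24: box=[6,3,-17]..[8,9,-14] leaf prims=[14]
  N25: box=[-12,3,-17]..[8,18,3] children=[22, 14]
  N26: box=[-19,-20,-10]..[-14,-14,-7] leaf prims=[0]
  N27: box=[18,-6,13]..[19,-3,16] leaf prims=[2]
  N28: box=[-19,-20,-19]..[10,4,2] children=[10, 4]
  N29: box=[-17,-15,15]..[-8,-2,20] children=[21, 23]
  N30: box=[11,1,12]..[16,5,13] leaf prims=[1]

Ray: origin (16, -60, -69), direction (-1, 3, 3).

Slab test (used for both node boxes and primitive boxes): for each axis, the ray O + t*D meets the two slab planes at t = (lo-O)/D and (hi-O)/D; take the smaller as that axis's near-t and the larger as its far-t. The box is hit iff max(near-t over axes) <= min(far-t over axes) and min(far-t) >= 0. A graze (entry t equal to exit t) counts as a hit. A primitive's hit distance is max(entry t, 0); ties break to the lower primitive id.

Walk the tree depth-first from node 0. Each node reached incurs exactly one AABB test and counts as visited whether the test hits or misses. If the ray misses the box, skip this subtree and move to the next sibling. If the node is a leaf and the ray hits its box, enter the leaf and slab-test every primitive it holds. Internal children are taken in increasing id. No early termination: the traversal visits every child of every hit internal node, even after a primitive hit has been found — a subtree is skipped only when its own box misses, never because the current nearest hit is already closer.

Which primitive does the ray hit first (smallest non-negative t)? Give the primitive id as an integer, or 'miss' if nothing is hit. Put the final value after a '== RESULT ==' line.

Traverse from the root:
N0 x:[-3,35] y:[40/3,26] z:[50/3,89/3] -> hit [50/3,26], descend [1, 7]
  N1 x:[-3,33] y:[15,65/3] z:[71/3,89/3] -> miss, prune
  N7 x:[6,35] y:[40/3,26] z:[50/3,24] -> hit [50/3,24], descend [25, 28]
    N25 x:[8,28] y:[21,26] z:[52/3,24] -> hit [21,24], descend [14, 22]
      N14 x:[8,25] y:[21,26] z:[52/3,65/3] -> hit [21,65/3], descend [17, 24]
        N17 x:[22,25] y:[76/3,26] z:[21,65/3] -> miss, prune
        N24 x:[8,10] y:[21,23] z:[52/3,55/3] -> miss, prune
      N22 x:[23,28] y:[68/3,77/3] z:[22,24] -> hit [23,24], descend [8, 15]
        N8 x:[23,28] y:[24,77/3] z:[22,24] -> hit [24,24] leaf, test {P3@t=24}
        N15 x:[24,26] y:[68/3,73/3] z:[22,70/3] -> miss, prune
    N28 x:[6,35] y:[40/3,64/3] z:[50/3,71/3] -> hit [50/3,64/3], descend [4, 10]
      N4 x:[6,30] y:[47/3,64/3] z:[50/3,56/3] -> hit [50/3,56/3], descend [5, 16]
        N5 x:[27,30] y:[47/3,53/3] z:[17,53/3] -> miss, prune
        N16 x:[6,11] y:[62/3,64/3] z:[50/3,56/3] -> miss, prune
      N10 x:[29,35] y:[40/3,20] z:[59/3,71/3] -> miss, prune

Summary -> nodes [0, 1, 7, 25, 14, 17, 24, 22, 8, 15, 28, 4, 5, 16, 10]; box-tests=15; leaf-entries=1; first=P3

== RESULT ==
3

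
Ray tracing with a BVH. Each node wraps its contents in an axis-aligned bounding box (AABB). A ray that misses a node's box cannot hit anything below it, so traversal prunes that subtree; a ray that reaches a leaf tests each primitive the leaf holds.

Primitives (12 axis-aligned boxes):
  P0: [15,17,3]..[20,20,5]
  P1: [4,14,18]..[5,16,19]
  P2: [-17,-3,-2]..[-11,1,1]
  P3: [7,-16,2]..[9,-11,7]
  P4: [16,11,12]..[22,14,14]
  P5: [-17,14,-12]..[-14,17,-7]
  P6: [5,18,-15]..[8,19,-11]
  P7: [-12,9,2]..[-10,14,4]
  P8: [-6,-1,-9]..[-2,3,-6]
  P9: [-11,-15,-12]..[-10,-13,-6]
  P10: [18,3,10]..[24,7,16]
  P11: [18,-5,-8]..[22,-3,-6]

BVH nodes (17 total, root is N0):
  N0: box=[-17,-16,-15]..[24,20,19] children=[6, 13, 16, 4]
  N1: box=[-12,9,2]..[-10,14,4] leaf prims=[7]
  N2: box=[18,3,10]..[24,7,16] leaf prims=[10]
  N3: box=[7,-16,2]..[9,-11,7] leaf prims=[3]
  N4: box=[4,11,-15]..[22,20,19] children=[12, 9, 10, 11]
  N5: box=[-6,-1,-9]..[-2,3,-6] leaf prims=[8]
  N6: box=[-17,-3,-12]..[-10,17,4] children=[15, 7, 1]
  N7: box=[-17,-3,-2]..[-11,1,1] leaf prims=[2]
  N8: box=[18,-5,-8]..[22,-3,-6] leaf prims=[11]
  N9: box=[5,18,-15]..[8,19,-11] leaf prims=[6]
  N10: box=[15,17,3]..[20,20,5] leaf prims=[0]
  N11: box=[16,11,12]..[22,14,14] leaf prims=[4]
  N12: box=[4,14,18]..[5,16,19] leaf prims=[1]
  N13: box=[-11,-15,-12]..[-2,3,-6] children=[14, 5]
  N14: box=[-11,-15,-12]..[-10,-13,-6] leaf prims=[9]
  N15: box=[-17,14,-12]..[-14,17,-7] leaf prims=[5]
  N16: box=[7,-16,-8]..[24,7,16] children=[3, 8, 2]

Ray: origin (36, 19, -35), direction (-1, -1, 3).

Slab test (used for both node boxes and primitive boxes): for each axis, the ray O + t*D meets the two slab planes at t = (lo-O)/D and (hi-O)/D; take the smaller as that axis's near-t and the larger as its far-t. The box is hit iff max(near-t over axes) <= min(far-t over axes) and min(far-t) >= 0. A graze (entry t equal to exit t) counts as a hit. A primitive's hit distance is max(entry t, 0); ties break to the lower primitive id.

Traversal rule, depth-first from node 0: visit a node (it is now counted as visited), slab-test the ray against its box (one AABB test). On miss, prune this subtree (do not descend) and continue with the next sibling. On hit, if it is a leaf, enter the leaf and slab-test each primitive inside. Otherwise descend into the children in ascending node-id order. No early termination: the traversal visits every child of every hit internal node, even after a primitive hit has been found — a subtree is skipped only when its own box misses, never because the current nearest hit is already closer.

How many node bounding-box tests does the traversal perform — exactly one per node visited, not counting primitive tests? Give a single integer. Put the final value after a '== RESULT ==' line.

Traverse from the root:
N0 x:[12,53] y:[-1,35] z:[20/3,18] -> hit [12,18], descend [4, 6, 13, 16]
  N4 x:[14,32] y:[-1,8] z:[20/3,18] -> miss, prune
  N6 x:[46,53] y:[2,22] z:[23/3,13] -> miss, prune
  N13 x:[38,47] y:[16,34] z:[23/3,29/3] -> miss, prune
  N16 x:[12,29] y:[12,35] z:[9,17] -> hit [12,17], descend [2, 3, 8]
    N2 x:[12,18] y:[12,16] z:[15,17] -> hit [15,16] leaf, test {P10@t=15}
    N3 x:[27,29] y:[30,35] z:[37/3,14] -> miss, prune
    N8 x:[14,18] y:[22,24] z:[9,29/3] -> miss, prune

order=[0, 4, 6, 13, 16, 2, 3, 8]  |boxes|=8  |leaves|=1  hit=P10

== RESULT ==
8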